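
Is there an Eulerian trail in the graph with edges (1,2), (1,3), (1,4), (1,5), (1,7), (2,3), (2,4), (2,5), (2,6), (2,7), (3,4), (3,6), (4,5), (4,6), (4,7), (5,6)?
Yes (the graph is connected and exactly 2 vertices have odd degree: {1, 7}; any Eulerian path must start and end at those)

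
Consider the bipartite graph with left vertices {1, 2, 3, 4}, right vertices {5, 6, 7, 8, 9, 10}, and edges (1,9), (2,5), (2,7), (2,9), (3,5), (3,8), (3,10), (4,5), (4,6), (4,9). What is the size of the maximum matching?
4 (matching: (1,9), (2,7), (3,10), (4,6); upper bound min(|L|,|R|) = min(4,6) = 4)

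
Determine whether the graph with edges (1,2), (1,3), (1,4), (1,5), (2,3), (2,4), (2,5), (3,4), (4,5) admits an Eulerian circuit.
No (2 vertices have odd degree: {3, 5}; Eulerian circuit requires 0)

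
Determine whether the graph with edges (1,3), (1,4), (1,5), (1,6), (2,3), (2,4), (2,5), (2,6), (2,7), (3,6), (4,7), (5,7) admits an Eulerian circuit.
No (6 vertices have odd degree: {2, 3, 4, 5, 6, 7}; Eulerian circuit requires 0)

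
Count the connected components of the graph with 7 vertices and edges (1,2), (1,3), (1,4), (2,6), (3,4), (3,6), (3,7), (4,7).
2 (components: {1, 2, 3, 4, 6, 7}, {5})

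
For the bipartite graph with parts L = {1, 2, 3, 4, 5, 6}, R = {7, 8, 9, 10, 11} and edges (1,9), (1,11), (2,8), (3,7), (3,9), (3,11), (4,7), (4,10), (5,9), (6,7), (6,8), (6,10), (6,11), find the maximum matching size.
5 (matching: (1,11), (2,8), (3,9), (4,10), (6,7); upper bound min(|L|,|R|) = min(6,5) = 5)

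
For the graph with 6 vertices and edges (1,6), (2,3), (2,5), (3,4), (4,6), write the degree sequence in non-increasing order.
[2, 2, 2, 2, 1, 1] (degrees: deg(1)=1, deg(2)=2, deg(3)=2, deg(4)=2, deg(5)=1, deg(6)=2)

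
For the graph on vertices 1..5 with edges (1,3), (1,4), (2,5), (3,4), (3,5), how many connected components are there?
1 (components: {1, 2, 3, 4, 5})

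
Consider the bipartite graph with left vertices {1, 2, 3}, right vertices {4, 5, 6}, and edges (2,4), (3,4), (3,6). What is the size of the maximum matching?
2 (matching: (2,4), (3,6); upper bound min(|L|,|R|) = min(3,3) = 3)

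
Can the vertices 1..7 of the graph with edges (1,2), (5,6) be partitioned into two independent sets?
Yes. Partition: {1, 3, 4, 5, 7}, {2, 6}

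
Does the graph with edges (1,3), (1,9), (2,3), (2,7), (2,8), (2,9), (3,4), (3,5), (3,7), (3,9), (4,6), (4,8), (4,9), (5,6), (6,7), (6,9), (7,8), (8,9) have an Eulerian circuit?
Yes (the graph is connected and all 9 vertices have even degree)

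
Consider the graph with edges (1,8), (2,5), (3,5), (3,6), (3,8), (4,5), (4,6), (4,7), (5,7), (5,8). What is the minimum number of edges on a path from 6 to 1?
3 (path: 6 -> 3 -> 8 -> 1, 3 edges)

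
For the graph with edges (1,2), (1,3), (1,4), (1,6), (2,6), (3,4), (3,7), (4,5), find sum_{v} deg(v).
16 (handshake: sum of degrees = 2|E| = 2 x 8 = 16)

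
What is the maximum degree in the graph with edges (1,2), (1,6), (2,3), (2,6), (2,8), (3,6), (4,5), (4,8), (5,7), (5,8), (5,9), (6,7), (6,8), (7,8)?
5 (attained at vertices 6, 8)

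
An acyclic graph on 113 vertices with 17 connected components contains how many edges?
96 (Each of the 17 component trees on V_i vertices has V_i - 1 edges; summing gives V - C = 113 - 17 = 96)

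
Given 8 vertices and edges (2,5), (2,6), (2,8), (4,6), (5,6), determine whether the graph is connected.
No, it has 4 components: {1}, {2, 4, 5, 6, 8}, {3}, {7}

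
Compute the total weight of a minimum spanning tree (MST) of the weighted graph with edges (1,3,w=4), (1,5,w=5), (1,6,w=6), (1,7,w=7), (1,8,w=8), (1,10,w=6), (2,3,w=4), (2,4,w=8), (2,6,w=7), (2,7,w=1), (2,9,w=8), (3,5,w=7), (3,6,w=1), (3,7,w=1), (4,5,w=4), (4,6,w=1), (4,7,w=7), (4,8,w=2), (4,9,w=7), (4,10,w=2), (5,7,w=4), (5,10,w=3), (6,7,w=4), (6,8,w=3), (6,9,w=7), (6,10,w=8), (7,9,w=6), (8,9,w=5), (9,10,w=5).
20 (MST edges: (1,3,w=4), (2,7,w=1), (3,6,w=1), (3,7,w=1), (4,6,w=1), (4,8,w=2), (4,10,w=2), (5,10,w=3), (8,9,w=5); sum of weights 4 + 1 + 1 + 1 + 1 + 2 + 2 + 3 + 5 = 20)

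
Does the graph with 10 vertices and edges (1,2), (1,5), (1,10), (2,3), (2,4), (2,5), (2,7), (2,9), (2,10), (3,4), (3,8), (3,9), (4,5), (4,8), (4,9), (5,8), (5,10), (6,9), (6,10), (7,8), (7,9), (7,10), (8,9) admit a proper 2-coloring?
No (odd cycle of length 3: 5 -> 1 -> 2 -> 5)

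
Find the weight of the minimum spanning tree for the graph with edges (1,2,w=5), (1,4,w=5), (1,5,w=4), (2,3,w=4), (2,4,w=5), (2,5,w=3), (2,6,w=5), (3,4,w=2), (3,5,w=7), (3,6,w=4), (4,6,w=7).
17 (MST edges: (1,5,w=4), (2,3,w=4), (2,5,w=3), (3,4,w=2), (3,6,w=4); sum of weights 4 + 4 + 3 + 2 + 4 = 17)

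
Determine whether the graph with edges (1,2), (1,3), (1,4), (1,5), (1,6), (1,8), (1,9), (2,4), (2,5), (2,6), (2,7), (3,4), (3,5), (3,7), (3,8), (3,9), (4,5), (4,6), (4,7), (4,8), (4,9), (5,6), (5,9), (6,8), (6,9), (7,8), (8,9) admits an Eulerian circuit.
No (2 vertices have odd degree: {1, 2}; Eulerian circuit requires 0)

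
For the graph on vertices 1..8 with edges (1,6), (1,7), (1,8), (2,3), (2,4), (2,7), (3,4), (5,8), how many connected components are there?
1 (components: {1, 2, 3, 4, 5, 6, 7, 8})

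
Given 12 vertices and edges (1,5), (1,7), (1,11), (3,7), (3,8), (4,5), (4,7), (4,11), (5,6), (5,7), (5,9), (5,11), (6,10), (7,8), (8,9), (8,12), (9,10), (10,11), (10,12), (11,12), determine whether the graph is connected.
No, it has 2 components: {1, 3, 4, 5, 6, 7, 8, 9, 10, 11, 12}, {2}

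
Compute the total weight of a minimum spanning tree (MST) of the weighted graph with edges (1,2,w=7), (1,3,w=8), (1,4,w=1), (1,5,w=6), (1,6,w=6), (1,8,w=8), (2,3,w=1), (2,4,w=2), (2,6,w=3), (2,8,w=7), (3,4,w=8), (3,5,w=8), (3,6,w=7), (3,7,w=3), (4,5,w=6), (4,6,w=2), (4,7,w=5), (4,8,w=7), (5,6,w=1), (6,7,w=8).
17 (MST edges: (1,4,w=1), (2,3,w=1), (2,4,w=2), (2,8,w=7), (3,7,w=3), (4,6,w=2), (5,6,w=1); sum of weights 1 + 1 + 2 + 7 + 3 + 2 + 1 = 17)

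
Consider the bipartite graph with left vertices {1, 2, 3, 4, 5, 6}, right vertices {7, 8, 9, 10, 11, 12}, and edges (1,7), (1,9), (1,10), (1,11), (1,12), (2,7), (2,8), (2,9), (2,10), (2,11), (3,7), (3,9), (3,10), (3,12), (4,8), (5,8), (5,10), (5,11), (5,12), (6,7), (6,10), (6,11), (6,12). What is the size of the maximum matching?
6 (matching: (1,12), (2,11), (3,9), (4,8), (5,10), (6,7); upper bound min(|L|,|R|) = min(6,6) = 6)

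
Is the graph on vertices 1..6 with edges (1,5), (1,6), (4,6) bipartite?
Yes. Partition: {1, 2, 3, 4}, {5, 6}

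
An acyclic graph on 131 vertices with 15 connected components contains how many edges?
116 (Each of the 15 component trees on V_i vertices has V_i - 1 edges; summing gives V - C = 131 - 15 = 116)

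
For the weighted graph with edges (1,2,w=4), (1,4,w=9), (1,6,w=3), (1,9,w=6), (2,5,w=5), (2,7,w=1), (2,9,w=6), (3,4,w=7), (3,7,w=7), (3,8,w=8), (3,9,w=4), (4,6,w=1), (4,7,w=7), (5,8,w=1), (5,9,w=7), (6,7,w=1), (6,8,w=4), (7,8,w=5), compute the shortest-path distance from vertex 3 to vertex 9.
4 (path: 3 -> 9; weights 4 = 4)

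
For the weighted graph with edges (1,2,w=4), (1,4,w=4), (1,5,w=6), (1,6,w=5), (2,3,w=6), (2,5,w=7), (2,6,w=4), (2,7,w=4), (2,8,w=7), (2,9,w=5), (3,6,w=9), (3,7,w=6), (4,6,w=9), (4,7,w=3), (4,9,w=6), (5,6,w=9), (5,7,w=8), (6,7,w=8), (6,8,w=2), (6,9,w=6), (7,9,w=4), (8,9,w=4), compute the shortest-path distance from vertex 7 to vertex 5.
8 (path: 7 -> 5; weights 8 = 8)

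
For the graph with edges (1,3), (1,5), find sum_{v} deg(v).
4 (handshake: sum of degrees = 2|E| = 2 x 2 = 4)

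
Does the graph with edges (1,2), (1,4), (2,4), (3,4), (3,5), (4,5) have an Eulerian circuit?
Yes (the graph is connected and all 5 vertices have even degree)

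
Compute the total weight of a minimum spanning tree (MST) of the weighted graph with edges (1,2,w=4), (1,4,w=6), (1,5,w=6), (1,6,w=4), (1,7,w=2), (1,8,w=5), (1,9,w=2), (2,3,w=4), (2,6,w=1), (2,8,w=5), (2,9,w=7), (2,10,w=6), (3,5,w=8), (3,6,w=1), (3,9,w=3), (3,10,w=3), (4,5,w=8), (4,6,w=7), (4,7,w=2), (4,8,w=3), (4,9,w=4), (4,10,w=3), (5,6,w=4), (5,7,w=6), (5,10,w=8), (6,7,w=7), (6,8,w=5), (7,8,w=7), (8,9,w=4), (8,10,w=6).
21 (MST edges: (1,7,w=2), (1,9,w=2), (2,6,w=1), (3,6,w=1), (3,9,w=3), (3,10,w=3), (4,7,w=2), (4,8,w=3), (5,6,w=4); sum of weights 2 + 2 + 1 + 1 + 3 + 3 + 2 + 3 + 4 = 21)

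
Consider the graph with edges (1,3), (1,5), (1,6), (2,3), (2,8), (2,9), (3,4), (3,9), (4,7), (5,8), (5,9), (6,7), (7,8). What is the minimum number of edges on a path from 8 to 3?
2 (path: 8 -> 2 -> 3, 2 edges)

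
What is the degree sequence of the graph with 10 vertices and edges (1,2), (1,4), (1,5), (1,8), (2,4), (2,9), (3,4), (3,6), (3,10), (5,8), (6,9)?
[4, 3, 3, 3, 2, 2, 2, 2, 1, 0] (degrees: deg(1)=4, deg(2)=3, deg(3)=3, deg(4)=3, deg(5)=2, deg(6)=2, deg(7)=0, deg(8)=2, deg(9)=2, deg(10)=1)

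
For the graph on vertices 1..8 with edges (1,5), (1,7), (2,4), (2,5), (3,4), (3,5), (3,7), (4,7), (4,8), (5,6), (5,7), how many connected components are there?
1 (components: {1, 2, 3, 4, 5, 6, 7, 8})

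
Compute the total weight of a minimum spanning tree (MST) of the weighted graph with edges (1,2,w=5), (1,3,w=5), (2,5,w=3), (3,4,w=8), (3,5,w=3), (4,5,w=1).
12 (MST edges: (1,2,w=5), (2,5,w=3), (3,5,w=3), (4,5,w=1); sum of weights 5 + 3 + 3 + 1 = 12)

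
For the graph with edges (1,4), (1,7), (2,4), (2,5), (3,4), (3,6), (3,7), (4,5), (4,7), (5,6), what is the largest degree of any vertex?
5 (attained at vertex 4)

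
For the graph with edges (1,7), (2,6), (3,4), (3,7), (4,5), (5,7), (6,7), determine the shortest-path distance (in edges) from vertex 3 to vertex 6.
2 (path: 3 -> 7 -> 6, 2 edges)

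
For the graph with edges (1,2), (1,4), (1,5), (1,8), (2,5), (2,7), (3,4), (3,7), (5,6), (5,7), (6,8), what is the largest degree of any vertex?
4 (attained at vertices 1, 5)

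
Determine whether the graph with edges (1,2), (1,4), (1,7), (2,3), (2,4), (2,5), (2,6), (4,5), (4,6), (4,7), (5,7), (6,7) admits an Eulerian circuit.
No (6 vertices have odd degree: {1, 2, 3, 4, 5, 6}; Eulerian circuit requires 0)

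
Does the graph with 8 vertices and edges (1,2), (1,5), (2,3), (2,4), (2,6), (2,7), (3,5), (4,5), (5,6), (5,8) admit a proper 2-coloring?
Yes. Partition: {1, 3, 4, 6, 7, 8}, {2, 5}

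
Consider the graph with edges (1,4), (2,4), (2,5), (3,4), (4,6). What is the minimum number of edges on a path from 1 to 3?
2 (path: 1 -> 4 -> 3, 2 edges)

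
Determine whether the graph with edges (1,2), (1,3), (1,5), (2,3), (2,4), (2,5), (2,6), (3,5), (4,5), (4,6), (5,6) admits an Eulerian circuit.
No (6 vertices have odd degree: {1, 2, 3, 4, 5, 6}; Eulerian circuit requires 0)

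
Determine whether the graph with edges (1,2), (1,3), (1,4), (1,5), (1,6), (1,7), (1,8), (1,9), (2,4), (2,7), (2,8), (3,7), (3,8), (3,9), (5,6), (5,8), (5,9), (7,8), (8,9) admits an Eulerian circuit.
Yes (the graph is connected and all 9 vertices have even degree)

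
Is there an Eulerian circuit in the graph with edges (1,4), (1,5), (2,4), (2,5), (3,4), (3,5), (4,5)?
Yes (the graph is connected and all 5 vertices have even degree)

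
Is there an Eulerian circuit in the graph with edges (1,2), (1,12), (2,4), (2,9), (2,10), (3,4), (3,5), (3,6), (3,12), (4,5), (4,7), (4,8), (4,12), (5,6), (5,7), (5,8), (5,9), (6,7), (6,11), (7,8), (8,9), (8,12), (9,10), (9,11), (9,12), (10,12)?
No (2 vertices have odd degree: {8, 10}; Eulerian circuit requires 0)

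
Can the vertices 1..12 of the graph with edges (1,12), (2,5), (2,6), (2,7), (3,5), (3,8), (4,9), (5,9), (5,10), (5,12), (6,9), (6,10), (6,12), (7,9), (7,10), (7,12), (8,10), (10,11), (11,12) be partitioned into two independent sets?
Yes. Partition: {1, 4, 5, 6, 7, 8, 11}, {2, 3, 9, 10, 12}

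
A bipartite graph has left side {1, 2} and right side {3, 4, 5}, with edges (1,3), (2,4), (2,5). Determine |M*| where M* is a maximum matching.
2 (matching: (1,3), (2,5); upper bound min(|L|,|R|) = min(2,3) = 2)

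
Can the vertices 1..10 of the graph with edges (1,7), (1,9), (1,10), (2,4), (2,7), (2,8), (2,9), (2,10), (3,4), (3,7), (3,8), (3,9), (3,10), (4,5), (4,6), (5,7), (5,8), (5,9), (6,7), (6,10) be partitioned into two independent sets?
Yes. Partition: {1, 2, 3, 5, 6}, {4, 7, 8, 9, 10}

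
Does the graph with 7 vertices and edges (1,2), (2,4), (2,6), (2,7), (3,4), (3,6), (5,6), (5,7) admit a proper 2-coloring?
Yes. Partition: {1, 4, 6, 7}, {2, 3, 5}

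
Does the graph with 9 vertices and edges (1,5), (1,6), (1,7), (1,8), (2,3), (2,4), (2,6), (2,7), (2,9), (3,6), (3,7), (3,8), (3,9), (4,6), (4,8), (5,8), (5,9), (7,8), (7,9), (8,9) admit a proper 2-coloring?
No (odd cycle of length 3: 7 -> 1 -> 8 -> 7)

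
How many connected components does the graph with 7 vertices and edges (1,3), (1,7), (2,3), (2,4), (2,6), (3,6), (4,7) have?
2 (components: {1, 2, 3, 4, 6, 7}, {5})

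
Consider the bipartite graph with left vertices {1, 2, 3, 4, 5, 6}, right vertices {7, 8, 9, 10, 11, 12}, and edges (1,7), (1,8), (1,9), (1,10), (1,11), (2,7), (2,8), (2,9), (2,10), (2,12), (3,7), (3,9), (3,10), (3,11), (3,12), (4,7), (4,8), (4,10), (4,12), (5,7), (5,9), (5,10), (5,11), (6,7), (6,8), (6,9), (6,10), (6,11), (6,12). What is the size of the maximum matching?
6 (matching: (1,11), (2,12), (3,10), (4,8), (5,9), (6,7); upper bound min(|L|,|R|) = min(6,6) = 6)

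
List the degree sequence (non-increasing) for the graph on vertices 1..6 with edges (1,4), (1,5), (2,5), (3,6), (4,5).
[3, 2, 2, 1, 1, 1] (degrees: deg(1)=2, deg(2)=1, deg(3)=1, deg(4)=2, deg(5)=3, deg(6)=1)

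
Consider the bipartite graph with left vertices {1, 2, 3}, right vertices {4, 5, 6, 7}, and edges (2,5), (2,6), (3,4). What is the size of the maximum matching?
2 (matching: (2,6), (3,4); upper bound min(|L|,|R|) = min(3,4) = 3)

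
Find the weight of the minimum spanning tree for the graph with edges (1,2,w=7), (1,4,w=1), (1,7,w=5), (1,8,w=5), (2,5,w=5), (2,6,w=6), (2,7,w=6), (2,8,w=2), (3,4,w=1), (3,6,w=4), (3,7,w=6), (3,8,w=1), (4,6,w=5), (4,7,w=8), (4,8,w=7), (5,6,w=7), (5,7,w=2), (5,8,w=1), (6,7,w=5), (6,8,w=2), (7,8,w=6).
10 (MST edges: (1,4,w=1), (2,8,w=2), (3,4,w=1), (3,8,w=1), (5,7,w=2), (5,8,w=1), (6,8,w=2); sum of weights 1 + 2 + 1 + 1 + 2 + 1 + 2 = 10)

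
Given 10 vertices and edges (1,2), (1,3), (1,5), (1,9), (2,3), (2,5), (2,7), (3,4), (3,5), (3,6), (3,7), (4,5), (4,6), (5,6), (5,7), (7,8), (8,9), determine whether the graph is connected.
No, it has 2 components: {1, 2, 3, 4, 5, 6, 7, 8, 9}, {10}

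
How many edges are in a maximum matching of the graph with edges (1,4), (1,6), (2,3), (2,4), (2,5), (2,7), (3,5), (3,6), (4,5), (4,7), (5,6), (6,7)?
3 (matching: (1,4), (2,5), (6,7); upper bound floor(n/2) = floor(7/2) = 3)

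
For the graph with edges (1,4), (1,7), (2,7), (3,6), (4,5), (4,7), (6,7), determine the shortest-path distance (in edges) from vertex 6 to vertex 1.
2 (path: 6 -> 7 -> 1, 2 edges)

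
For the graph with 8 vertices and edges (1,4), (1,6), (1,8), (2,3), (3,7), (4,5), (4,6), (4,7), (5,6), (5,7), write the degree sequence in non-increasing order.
[4, 3, 3, 3, 3, 2, 1, 1] (degrees: deg(1)=3, deg(2)=1, deg(3)=2, deg(4)=4, deg(5)=3, deg(6)=3, deg(7)=3, deg(8)=1)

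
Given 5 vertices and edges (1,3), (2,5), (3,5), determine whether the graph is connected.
No, it has 2 components: {1, 2, 3, 5}, {4}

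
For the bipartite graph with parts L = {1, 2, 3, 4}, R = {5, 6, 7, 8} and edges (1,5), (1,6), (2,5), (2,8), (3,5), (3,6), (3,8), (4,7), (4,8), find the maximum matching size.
4 (matching: (1,6), (2,8), (3,5), (4,7); upper bound min(|L|,|R|) = min(4,4) = 4)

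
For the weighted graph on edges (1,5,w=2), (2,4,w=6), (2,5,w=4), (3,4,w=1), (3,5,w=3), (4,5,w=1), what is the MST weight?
8 (MST edges: (1,5,w=2), (2,5,w=4), (3,4,w=1), (4,5,w=1); sum of weights 2 + 4 + 1 + 1 = 8)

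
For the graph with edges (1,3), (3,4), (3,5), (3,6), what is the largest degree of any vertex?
4 (attained at vertex 3)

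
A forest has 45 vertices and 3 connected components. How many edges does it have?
42 (Each of the 3 component trees on V_i vertices has V_i - 1 edges; summing gives V - C = 45 - 3 = 42)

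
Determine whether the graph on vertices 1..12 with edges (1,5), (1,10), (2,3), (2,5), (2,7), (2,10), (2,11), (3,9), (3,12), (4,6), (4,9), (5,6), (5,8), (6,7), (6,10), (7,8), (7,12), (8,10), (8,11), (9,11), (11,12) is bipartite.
Yes. Partition: {1, 2, 6, 8, 9, 12}, {3, 4, 5, 7, 10, 11}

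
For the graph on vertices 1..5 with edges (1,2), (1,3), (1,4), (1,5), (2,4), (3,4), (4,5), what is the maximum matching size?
2 (matching: (1,3), (4,5); upper bound floor(n/2) = floor(5/2) = 2)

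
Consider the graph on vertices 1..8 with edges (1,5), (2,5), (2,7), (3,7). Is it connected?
No, it has 4 components: {1, 2, 3, 5, 7}, {4}, {6}, {8}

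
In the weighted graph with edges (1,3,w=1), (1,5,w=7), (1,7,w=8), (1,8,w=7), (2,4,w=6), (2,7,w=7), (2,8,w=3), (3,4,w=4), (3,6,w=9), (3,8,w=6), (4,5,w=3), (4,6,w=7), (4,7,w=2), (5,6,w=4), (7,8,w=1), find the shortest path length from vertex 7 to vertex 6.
9 (path: 7 -> 4 -> 6; weights 2 + 7 = 9)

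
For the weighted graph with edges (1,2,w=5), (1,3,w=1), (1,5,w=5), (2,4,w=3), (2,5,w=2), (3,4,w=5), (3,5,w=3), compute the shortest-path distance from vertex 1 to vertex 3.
1 (path: 1 -> 3; weights 1 = 1)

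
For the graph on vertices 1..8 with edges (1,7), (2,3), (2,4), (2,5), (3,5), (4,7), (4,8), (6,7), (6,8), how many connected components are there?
1 (components: {1, 2, 3, 4, 5, 6, 7, 8})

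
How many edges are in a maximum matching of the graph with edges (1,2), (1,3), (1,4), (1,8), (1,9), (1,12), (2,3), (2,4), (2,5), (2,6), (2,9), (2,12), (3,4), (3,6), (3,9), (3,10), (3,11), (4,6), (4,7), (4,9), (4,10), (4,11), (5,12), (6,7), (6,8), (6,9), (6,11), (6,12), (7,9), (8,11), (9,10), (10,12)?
6 (matching: (1,8), (2,9), (3,11), (4,10), (5,12), (6,7); upper bound floor(n/2) = floor(12/2) = 6)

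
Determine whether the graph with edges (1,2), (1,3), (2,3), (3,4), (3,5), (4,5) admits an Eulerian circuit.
Yes (the graph is connected and all 5 vertices have even degree)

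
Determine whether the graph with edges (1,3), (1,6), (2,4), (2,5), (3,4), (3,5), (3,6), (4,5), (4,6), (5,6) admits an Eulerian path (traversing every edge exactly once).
Yes — and in fact it has an Eulerian circuit (the graph is connected and all 6 vertices have even degree)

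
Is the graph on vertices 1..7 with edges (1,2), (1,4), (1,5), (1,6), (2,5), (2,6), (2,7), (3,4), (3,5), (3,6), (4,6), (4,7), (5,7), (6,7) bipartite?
No (odd cycle of length 3: 4 -> 1 -> 6 -> 4)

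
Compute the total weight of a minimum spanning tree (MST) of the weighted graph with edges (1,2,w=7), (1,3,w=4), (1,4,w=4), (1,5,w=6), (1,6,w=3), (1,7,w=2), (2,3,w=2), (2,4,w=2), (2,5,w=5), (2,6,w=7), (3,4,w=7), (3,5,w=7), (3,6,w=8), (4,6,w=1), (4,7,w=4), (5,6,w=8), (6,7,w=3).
15 (MST edges: (1,6,w=3), (1,7,w=2), (2,3,w=2), (2,4,w=2), (2,5,w=5), (4,6,w=1); sum of weights 3 + 2 + 2 + 2 + 5 + 1 = 15)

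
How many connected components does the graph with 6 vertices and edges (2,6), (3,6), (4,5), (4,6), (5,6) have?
2 (components: {1}, {2, 3, 4, 5, 6})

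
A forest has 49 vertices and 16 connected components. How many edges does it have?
33 (Each of the 16 component trees on V_i vertices has V_i - 1 edges; summing gives V - C = 49 - 16 = 33)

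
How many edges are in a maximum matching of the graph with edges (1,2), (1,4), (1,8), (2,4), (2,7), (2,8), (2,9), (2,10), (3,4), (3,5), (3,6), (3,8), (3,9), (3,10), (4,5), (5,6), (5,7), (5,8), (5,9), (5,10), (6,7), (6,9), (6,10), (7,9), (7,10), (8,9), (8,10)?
5 (matching: (1,2), (3,4), (5,6), (7,9), (8,10); upper bound floor(n/2) = floor(10/2) = 5)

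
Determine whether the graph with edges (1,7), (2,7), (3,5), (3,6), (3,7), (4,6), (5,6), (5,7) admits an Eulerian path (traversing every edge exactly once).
No (6 vertices have odd degree: {1, 2, 3, 4, 5, 6}; Eulerian path requires 0 or 2)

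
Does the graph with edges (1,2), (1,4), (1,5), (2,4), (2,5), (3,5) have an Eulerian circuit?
No (4 vertices have odd degree: {1, 2, 3, 5}; Eulerian circuit requires 0)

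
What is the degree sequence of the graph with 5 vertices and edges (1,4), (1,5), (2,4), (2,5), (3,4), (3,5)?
[3, 3, 2, 2, 2] (degrees: deg(1)=2, deg(2)=2, deg(3)=2, deg(4)=3, deg(5)=3)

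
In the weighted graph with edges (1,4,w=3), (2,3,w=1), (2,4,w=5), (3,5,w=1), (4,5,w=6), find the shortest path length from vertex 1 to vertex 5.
9 (path: 1 -> 4 -> 5; weights 3 + 6 = 9)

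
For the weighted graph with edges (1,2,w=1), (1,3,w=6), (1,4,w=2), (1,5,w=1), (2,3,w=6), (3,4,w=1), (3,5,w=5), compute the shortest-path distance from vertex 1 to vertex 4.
2 (path: 1 -> 4; weights 2 = 2)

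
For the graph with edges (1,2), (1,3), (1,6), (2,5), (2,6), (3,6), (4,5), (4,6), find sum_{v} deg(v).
16 (handshake: sum of degrees = 2|E| = 2 x 8 = 16)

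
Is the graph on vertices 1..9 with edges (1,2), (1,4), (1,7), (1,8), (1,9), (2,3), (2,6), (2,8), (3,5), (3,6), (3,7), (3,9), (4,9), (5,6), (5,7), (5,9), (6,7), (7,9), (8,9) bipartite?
No (odd cycle of length 3: 2 -> 1 -> 8 -> 2)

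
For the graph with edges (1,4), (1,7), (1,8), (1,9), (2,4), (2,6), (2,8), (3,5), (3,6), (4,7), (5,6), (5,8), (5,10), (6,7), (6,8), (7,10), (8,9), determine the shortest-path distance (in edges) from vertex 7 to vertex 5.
2 (path: 7 -> 6 -> 5, 2 edges)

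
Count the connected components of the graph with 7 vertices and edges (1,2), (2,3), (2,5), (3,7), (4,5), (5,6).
1 (components: {1, 2, 3, 4, 5, 6, 7})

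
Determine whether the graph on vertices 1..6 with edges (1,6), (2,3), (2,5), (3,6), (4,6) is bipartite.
Yes. Partition: {1, 3, 4, 5}, {2, 6}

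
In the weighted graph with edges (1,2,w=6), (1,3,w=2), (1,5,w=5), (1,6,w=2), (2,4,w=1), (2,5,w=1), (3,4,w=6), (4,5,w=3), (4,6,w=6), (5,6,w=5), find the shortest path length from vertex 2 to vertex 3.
7 (path: 2 -> 4 -> 3; weights 1 + 6 = 7)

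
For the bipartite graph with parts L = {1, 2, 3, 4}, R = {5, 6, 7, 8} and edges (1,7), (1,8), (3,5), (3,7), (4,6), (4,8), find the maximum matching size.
3 (matching: (1,8), (3,7), (4,6); upper bound min(|L|,|R|) = min(4,4) = 4)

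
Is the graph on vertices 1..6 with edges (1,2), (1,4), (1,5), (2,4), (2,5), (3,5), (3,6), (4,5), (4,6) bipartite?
No (odd cycle of length 3: 4 -> 1 -> 5 -> 4)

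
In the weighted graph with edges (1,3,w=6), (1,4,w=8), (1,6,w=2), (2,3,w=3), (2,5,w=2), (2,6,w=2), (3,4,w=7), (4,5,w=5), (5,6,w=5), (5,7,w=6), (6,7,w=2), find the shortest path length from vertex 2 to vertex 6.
2 (path: 2 -> 6; weights 2 = 2)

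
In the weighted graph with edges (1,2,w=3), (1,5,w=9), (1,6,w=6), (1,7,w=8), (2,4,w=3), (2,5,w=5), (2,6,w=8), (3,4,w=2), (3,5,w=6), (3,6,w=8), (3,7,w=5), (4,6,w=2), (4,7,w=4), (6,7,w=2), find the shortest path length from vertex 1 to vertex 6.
6 (path: 1 -> 6; weights 6 = 6)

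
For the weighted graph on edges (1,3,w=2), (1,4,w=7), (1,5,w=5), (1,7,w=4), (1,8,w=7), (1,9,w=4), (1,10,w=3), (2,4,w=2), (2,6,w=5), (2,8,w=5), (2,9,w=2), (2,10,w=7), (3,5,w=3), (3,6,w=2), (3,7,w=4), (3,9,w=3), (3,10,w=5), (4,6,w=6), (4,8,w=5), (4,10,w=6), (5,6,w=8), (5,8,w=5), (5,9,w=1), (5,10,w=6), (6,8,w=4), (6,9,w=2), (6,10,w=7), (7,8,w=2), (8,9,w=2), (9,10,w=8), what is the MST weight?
18 (MST edges: (1,3,w=2), (1,10,w=3), (2,4,w=2), (2,9,w=2), (3,6,w=2), (5,9,w=1), (6,9,w=2), (7,8,w=2), (8,9,w=2); sum of weights 2 + 3 + 2 + 2 + 2 + 1 + 2 + 2 + 2 = 18)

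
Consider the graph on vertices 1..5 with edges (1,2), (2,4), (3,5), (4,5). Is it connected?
Yes (BFS from 1 visits [1, 2, 4, 5, 3] — all 5 vertices reached)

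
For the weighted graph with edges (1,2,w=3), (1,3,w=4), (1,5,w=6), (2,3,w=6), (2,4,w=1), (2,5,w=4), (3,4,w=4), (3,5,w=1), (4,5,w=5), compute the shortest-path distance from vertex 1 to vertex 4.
4 (path: 1 -> 2 -> 4; weights 3 + 1 = 4)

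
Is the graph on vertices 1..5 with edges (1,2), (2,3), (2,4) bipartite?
Yes. Partition: {1, 3, 4, 5}, {2}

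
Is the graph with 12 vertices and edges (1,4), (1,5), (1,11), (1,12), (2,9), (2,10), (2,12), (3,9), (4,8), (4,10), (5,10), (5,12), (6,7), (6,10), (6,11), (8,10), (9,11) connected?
Yes (BFS from 1 visits [1, 4, 5, 11, 12, 8, 10, 6, 9, 2, 7, 3] — all 12 vertices reached)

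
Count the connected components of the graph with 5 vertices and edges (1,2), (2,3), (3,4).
2 (components: {1, 2, 3, 4}, {5})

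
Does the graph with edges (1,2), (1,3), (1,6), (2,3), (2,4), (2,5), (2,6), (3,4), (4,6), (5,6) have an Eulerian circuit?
No (4 vertices have odd degree: {1, 2, 3, 4}; Eulerian circuit requires 0)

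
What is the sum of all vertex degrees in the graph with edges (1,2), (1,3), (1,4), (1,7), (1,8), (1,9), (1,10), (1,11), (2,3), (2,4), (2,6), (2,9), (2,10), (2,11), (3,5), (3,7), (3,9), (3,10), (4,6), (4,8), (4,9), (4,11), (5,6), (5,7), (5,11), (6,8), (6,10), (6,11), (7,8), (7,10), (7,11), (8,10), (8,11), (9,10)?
68 (handshake: sum of degrees = 2|E| = 2 x 34 = 68)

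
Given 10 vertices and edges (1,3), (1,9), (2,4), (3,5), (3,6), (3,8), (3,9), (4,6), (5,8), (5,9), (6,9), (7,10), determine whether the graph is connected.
No, it has 2 components: {1, 2, 3, 4, 5, 6, 8, 9}, {7, 10}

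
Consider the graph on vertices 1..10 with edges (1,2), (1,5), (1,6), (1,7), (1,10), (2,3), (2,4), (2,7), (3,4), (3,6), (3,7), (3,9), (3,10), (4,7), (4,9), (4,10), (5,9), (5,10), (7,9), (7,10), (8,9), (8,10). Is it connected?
Yes (BFS from 1 visits [1, 2, 5, 6, 7, 10, 3, 4, 9, 8] — all 10 vertices reached)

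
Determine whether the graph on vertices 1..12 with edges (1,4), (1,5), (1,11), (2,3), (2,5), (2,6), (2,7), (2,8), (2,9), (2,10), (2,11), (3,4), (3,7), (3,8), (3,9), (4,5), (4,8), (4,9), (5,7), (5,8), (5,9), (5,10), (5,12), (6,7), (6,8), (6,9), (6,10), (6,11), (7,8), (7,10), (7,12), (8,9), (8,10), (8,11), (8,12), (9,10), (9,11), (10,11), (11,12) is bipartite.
No (odd cycle of length 3: 4 -> 1 -> 5 -> 4)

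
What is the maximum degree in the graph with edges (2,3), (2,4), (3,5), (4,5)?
2 (attained at vertices 2, 3, 4, 5)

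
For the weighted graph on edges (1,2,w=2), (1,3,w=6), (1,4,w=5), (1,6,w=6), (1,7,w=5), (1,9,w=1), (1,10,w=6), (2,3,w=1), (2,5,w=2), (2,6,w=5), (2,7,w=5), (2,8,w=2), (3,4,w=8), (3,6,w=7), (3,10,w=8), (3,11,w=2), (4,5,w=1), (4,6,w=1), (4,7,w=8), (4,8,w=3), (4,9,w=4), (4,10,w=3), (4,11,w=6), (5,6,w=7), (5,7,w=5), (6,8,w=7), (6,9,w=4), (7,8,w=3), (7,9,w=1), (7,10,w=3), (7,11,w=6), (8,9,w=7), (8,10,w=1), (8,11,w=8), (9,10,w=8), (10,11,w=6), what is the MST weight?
14 (MST edges: (1,2,w=2), (1,9,w=1), (2,3,w=1), (2,5,w=2), (2,8,w=2), (3,11,w=2), (4,5,w=1), (4,6,w=1), (7,9,w=1), (8,10,w=1); sum of weights 2 + 1 + 1 + 2 + 2 + 2 + 1 + 1 + 1 + 1 = 14)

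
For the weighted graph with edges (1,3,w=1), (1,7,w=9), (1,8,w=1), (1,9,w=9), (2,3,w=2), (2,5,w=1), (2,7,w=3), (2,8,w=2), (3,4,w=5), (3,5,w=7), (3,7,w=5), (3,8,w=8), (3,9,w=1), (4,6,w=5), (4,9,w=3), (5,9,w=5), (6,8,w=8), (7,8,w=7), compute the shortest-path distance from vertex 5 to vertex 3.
3 (path: 5 -> 2 -> 3; weights 1 + 2 = 3)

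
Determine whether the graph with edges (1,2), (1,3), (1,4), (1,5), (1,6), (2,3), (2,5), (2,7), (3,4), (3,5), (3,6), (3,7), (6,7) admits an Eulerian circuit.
No (4 vertices have odd degree: {1, 5, 6, 7}; Eulerian circuit requires 0)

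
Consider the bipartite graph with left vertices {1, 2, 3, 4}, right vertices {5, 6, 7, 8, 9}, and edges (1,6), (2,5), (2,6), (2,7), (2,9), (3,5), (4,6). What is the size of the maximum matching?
3 (matching: (1,6), (2,9), (3,5); upper bound min(|L|,|R|) = min(4,5) = 4)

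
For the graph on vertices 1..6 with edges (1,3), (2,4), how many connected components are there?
4 (components: {1, 3}, {2, 4}, {5}, {6})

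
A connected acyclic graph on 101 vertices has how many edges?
100 (A tree on V vertices has V - 1 edges, so 101 - 1 = 100)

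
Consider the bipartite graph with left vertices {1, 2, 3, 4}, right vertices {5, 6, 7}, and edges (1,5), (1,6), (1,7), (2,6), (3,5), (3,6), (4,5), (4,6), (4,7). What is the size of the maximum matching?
3 (matching: (1,7), (2,6), (3,5); upper bound min(|L|,|R|) = min(4,3) = 3)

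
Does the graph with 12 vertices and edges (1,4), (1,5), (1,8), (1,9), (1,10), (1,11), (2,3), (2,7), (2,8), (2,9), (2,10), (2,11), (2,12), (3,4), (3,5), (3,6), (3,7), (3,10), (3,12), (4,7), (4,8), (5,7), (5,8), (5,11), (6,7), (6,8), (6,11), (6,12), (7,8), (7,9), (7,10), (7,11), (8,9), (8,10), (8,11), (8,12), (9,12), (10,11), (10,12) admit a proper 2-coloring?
No (odd cycle of length 3: 11 -> 1 -> 5 -> 11)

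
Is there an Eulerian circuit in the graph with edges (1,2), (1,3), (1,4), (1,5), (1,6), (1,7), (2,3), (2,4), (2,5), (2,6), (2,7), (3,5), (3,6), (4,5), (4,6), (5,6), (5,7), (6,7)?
Yes (the graph is connected and all 7 vertices have even degree)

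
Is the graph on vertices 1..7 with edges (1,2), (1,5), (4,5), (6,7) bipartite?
Yes. Partition: {1, 3, 4, 6}, {2, 5, 7}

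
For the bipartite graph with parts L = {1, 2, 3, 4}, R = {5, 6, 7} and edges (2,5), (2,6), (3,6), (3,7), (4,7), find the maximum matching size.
3 (matching: (2,5), (3,6), (4,7); upper bound min(|L|,|R|) = min(4,3) = 3)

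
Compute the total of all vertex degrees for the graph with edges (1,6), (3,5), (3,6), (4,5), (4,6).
10 (handshake: sum of degrees = 2|E| = 2 x 5 = 10)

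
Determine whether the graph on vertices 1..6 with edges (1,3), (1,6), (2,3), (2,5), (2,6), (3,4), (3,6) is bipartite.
No (odd cycle of length 3: 3 -> 1 -> 6 -> 3)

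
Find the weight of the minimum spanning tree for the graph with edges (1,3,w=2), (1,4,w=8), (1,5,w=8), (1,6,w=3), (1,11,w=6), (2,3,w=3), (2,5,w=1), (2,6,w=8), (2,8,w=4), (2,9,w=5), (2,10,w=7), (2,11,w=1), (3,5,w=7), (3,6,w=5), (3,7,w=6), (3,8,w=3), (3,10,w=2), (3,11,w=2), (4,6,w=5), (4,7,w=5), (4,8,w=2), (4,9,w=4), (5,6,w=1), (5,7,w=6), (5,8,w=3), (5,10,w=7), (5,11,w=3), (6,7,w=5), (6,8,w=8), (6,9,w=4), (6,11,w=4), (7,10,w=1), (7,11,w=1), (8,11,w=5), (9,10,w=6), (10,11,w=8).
18 (MST edges: (1,3,w=2), (2,5,w=1), (2,11,w=1), (3,8,w=3), (3,10,w=2), (4,8,w=2), (4,9,w=4), (5,6,w=1), (7,10,w=1), (7,11,w=1); sum of weights 2 + 1 + 1 + 3 + 2 + 2 + 4 + 1 + 1 + 1 = 18)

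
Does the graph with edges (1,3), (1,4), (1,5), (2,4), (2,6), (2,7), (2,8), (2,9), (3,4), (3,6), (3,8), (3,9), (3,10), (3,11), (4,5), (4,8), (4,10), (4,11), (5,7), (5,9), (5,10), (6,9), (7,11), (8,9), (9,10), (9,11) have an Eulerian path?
No (8 vertices have odd degree: {1, 2, 3, 4, 5, 6, 7, 9}; Eulerian path requires 0 or 2)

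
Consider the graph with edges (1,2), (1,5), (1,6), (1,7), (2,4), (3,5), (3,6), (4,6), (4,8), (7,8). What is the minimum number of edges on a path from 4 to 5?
3 (path: 4 -> 6 -> 1 -> 5, 3 edges)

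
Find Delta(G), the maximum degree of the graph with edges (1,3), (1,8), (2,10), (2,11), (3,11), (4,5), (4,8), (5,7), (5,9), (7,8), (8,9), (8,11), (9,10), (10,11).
5 (attained at vertex 8)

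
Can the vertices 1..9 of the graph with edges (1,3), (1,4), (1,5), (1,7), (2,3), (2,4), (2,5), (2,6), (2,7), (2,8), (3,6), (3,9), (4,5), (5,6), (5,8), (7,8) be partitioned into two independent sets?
No (odd cycle of length 3: 4 -> 1 -> 5 -> 4)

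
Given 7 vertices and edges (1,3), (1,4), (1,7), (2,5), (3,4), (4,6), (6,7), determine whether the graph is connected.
No, it has 2 components: {1, 3, 4, 6, 7}, {2, 5}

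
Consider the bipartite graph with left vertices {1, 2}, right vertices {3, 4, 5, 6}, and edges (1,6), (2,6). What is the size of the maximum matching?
1 (matching: (1,6); upper bound min(|L|,|R|) = min(2,4) = 2)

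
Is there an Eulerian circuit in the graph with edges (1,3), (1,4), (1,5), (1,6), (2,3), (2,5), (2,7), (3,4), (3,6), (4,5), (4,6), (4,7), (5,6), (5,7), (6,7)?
No (4 vertices have odd degree: {2, 4, 5, 6}; Eulerian circuit requires 0)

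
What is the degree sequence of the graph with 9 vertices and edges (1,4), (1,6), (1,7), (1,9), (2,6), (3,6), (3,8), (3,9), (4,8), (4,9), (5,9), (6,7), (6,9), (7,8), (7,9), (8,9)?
[7, 5, 4, 4, 4, 3, 3, 1, 1] (degrees: deg(1)=4, deg(2)=1, deg(3)=3, deg(4)=3, deg(5)=1, deg(6)=5, deg(7)=4, deg(8)=4, deg(9)=7)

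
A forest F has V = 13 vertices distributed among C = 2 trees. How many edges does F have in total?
11 (Each of the 2 component trees on V_i vertices has V_i - 1 edges; summing gives V - C = 13 - 2 = 11)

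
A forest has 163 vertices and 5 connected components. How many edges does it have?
158 (Each of the 5 component trees on V_i vertices has V_i - 1 edges; summing gives V - C = 163 - 5 = 158)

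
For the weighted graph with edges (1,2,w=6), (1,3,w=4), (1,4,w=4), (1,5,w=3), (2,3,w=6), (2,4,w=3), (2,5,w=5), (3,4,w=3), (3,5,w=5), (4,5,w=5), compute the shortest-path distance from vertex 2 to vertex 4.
3 (path: 2 -> 4; weights 3 = 3)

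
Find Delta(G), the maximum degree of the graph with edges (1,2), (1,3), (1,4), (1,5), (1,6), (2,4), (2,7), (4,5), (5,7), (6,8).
5 (attained at vertex 1)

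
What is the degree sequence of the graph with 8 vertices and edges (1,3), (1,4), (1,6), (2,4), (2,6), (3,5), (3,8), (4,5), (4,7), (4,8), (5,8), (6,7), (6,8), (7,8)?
[5, 5, 4, 3, 3, 3, 3, 2] (degrees: deg(1)=3, deg(2)=2, deg(3)=3, deg(4)=5, deg(5)=3, deg(6)=4, deg(7)=3, deg(8)=5)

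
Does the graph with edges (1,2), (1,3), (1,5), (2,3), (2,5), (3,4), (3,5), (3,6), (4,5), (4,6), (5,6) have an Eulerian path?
No (6 vertices have odd degree: {1, 2, 3, 4, 5, 6}; Eulerian path requires 0 or 2)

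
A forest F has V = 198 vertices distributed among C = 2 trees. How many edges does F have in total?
196 (Each of the 2 component trees on V_i vertices has V_i - 1 edges; summing gives V - C = 198 - 2 = 196)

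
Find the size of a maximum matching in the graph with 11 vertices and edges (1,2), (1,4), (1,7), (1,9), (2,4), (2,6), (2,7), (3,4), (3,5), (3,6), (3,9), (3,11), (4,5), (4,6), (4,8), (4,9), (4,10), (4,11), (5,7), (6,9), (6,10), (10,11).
5 (matching: (1,9), (3,11), (4,8), (5,7), (6,10); upper bound floor(n/2) = floor(11/2) = 5)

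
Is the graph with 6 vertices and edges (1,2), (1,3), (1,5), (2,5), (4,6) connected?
No, it has 2 components: {1, 2, 3, 5}, {4, 6}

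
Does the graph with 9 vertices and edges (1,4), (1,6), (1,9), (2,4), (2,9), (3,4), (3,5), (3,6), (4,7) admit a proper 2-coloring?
Yes. Partition: {1, 2, 3, 7, 8}, {4, 5, 6, 9}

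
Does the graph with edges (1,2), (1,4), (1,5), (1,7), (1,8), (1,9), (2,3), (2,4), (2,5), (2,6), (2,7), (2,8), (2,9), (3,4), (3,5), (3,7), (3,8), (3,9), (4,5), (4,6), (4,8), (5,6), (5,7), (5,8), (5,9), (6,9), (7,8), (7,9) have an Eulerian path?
Yes — and in fact it has an Eulerian circuit (the graph is connected and all 9 vertices have even degree)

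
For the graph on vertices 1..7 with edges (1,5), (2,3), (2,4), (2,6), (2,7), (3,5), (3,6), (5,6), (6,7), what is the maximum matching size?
3 (matching: (2,4), (3,5), (6,7); upper bound floor(n/2) = floor(7/2) = 3)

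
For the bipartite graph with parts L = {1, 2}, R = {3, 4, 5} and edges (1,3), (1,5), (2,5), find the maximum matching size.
2 (matching: (1,3), (2,5); upper bound min(|L|,|R|) = min(2,3) = 2)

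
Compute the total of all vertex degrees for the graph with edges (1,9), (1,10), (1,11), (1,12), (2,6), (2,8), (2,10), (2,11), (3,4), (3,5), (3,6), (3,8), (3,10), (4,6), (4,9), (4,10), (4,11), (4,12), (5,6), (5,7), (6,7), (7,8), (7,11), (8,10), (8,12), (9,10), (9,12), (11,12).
56 (handshake: sum of degrees = 2|E| = 2 x 28 = 56)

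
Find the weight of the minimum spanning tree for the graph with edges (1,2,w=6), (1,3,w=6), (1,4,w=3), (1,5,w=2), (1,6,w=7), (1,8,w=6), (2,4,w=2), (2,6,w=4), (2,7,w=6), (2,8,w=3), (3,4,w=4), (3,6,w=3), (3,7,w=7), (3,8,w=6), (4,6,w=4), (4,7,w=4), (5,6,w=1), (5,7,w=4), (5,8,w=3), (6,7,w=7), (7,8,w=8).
18 (MST edges: (1,4,w=3), (1,5,w=2), (2,4,w=2), (2,8,w=3), (3,6,w=3), (4,7,w=4), (5,6,w=1); sum of weights 3 + 2 + 2 + 3 + 3 + 4 + 1 = 18)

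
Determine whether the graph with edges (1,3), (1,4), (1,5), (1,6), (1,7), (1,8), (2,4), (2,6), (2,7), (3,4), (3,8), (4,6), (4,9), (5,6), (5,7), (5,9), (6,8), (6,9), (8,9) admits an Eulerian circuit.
No (4 vertices have odd degree: {2, 3, 4, 7}; Eulerian circuit requires 0)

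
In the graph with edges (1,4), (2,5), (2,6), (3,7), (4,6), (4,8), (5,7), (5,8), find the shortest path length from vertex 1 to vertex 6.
2 (path: 1 -> 4 -> 6, 2 edges)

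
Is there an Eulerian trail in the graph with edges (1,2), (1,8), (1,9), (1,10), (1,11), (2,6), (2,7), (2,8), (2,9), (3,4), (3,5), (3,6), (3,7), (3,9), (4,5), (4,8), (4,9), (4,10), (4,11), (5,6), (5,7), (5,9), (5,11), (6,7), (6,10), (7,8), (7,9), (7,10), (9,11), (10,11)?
No (8 vertices have odd degree: {1, 2, 3, 6, 7, 9, 10, 11}; Eulerian path requires 0 or 2)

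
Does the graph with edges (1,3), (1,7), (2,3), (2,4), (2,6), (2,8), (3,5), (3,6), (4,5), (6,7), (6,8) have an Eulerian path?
Yes — and in fact it has an Eulerian circuit (the graph is connected and all 8 vertices have even degree)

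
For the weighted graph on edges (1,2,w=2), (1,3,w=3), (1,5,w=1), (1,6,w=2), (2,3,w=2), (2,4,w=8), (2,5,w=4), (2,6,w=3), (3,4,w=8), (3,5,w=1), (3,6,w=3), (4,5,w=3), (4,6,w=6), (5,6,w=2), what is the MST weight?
9 (MST edges: (1,2,w=2), (1,5,w=1), (1,6,w=2), (3,5,w=1), (4,5,w=3); sum of weights 2 + 1 + 2 + 1 + 3 = 9)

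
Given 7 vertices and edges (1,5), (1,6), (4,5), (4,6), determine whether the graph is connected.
No, it has 4 components: {1, 4, 5, 6}, {2}, {3}, {7}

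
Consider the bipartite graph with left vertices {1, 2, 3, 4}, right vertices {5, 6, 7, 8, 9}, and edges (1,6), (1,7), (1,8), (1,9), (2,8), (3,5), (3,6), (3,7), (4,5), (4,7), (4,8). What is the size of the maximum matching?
4 (matching: (1,9), (2,8), (3,6), (4,7); upper bound min(|L|,|R|) = min(4,5) = 4)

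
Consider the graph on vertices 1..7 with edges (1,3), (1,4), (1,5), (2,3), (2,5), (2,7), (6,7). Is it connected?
Yes (BFS from 1 visits [1, 3, 4, 5, 2, 7, 6] — all 7 vertices reached)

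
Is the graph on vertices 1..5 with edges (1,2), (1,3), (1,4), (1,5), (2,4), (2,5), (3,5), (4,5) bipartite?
No (odd cycle of length 3: 4 -> 1 -> 2 -> 4)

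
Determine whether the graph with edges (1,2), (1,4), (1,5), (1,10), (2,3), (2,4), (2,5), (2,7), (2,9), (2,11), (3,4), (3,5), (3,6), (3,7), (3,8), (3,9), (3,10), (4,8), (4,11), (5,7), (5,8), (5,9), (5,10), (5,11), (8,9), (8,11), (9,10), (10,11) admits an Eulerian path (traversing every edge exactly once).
No (8 vertices have odd degree: {2, 4, 6, 7, 8, 9, 10, 11}; Eulerian path requires 0 or 2)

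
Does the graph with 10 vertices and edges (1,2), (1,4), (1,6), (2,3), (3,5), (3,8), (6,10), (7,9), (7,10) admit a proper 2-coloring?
Yes. Partition: {1, 3, 9, 10}, {2, 4, 5, 6, 7, 8}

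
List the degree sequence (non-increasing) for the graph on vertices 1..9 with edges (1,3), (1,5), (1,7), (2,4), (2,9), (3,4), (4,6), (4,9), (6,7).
[4, 3, 2, 2, 2, 2, 2, 1, 0] (degrees: deg(1)=3, deg(2)=2, deg(3)=2, deg(4)=4, deg(5)=1, deg(6)=2, deg(7)=2, deg(8)=0, deg(9)=2)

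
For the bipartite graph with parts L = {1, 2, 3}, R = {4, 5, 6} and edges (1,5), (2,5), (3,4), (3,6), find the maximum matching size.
2 (matching: (1,5), (3,6); upper bound min(|L|,|R|) = min(3,3) = 3)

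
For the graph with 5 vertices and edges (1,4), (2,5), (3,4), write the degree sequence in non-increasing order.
[2, 1, 1, 1, 1] (degrees: deg(1)=1, deg(2)=1, deg(3)=1, deg(4)=2, deg(5)=1)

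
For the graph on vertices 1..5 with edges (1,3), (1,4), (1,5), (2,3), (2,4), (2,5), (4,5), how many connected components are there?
1 (components: {1, 2, 3, 4, 5})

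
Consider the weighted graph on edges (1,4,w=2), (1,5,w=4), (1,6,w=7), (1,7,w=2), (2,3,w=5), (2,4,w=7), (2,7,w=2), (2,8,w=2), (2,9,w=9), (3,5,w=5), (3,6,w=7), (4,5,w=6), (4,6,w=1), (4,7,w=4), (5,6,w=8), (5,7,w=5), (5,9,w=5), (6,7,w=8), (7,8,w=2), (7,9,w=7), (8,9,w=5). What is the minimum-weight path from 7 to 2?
2 (path: 7 -> 2; weights 2 = 2)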